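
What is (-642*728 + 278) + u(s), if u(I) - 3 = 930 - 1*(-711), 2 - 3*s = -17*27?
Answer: -465454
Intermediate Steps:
s = 461/3 (s = 2/3 - (-17)*27/3 = 2/3 - 1/3*(-459) = 2/3 + 153 = 461/3 ≈ 153.67)
u(I) = 1644 (u(I) = 3 + (930 - 1*(-711)) = 3 + (930 + 711) = 3 + 1641 = 1644)
(-642*728 + 278) + u(s) = (-642*728 + 278) + 1644 = (-467376 + 278) + 1644 = -467098 + 1644 = -465454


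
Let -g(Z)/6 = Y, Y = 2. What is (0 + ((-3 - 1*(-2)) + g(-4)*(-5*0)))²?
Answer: 1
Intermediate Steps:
g(Z) = -12 (g(Z) = -6*2 = -12)
(0 + ((-3 - 1*(-2)) + g(-4)*(-5*0)))² = (0 + ((-3 - 1*(-2)) - (-60)*0))² = (0 + ((-3 + 2) - 12*0))² = (0 + (-1 + 0))² = (0 - 1)² = (-1)² = 1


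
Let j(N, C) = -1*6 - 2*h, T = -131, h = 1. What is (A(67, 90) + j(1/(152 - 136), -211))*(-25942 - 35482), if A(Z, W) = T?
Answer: 8537936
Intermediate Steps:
j(N, C) = -8 (j(N, C) = -1*6 - 2*1 = -6 - 2 = -8)
A(Z, W) = -131
(A(67, 90) + j(1/(152 - 136), -211))*(-25942 - 35482) = (-131 - 8)*(-25942 - 35482) = -139*(-61424) = 8537936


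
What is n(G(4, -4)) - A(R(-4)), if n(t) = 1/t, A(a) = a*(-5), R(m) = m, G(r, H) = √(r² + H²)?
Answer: -20 + √2/8 ≈ -19.823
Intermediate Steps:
G(r, H) = √(H² + r²)
A(a) = -5*a
n(G(4, -4)) - A(R(-4)) = 1/(√((-4)² + 4²)) - (-5)*(-4) = 1/(√(16 + 16)) - 1*20 = 1/(√32) - 20 = 1/(4*√2) - 20 = √2/8 - 20 = -20 + √2/8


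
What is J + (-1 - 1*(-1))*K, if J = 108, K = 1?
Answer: 108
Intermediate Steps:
J + (-1 - 1*(-1))*K = 108 + (-1 - 1*(-1))*1 = 108 + (-1 + 1)*1 = 108 + 0*1 = 108 + 0 = 108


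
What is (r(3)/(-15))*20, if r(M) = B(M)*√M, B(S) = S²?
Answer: -12*√3 ≈ -20.785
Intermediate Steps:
r(M) = M^(5/2) (r(M) = M²*√M = M^(5/2))
(r(3)/(-15))*20 = (3^(5/2)/(-15))*20 = ((9*√3)*(-1/15))*20 = -3*√3/5*20 = -12*√3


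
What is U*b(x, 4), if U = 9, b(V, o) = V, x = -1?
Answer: -9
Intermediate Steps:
U*b(x, 4) = 9*(-1) = -9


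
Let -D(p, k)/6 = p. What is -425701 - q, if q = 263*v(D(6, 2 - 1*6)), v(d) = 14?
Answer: -429383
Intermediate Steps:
D(p, k) = -6*p
q = 3682 (q = 263*14 = 3682)
-425701 - q = -425701 - 1*3682 = -425701 - 3682 = -429383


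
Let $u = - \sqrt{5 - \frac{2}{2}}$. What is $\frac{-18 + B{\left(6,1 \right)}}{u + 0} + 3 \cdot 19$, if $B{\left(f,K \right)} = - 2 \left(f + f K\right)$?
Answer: $78$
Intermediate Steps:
$B{\left(f,K \right)} = - 2 f - 2 K f$ ($B{\left(f,K \right)} = - 2 \left(f + K f\right) = - 2 f - 2 K f$)
$u = -2$ ($u = - \sqrt{5 - 1} = - \sqrt{4} = \left(-1\right) 2 = -2$)
$\frac{-18 + B{\left(6,1 \right)}}{u + 0} + 3 \cdot 19 = \frac{-18 - 12 \left(1 + 1\right)}{-2 + 0} + 3 \cdot 19 = \frac{-18 - 12 \cdot 2}{-2} + 57 = \left(-18 - 24\right) \left(- \frac{1}{2}\right) + 57 = \left(-42\right) \left(- \frac{1}{2}\right) + 57 = 21 + 57 = 78$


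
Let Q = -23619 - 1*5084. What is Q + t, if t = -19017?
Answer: -47720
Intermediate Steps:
Q = -28703 (Q = -23619 - 5084 = -28703)
Q + t = -28703 - 19017 = -47720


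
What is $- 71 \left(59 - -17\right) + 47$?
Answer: $-5349$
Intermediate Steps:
$- 71 \left(59 - -17\right) + 47 = - 71 \left(59 + 17\right) + 47 = \left(-71\right) 76 + 47 = -5396 + 47 = -5349$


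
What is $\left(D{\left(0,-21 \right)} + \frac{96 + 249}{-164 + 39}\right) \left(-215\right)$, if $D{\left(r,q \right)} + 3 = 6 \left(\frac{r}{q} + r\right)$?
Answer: $\frac{6192}{5} \approx 1238.4$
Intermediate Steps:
$D{\left(r,q \right)} = -3 + 6 r + \frac{6 r}{q}$ ($D{\left(r,q \right)} = -3 + 6 \left(\frac{r}{q} + r\right) = -3 + 6 \left(r + \frac{r}{q}\right) = -3 + \left(6 r + \frac{6 r}{q}\right) = -3 + 6 r + \frac{6 r}{q}$)
$\left(D{\left(0,-21 \right)} + \frac{96 + 249}{-164 + 39}\right) \left(-215\right) = \left(\left(-3 + 6 \cdot 0 + 6 \cdot 0 \frac{1}{-21}\right) + \frac{96 + 249}{-164 + 39}\right) \left(-215\right) = \left(\left(-3 + 0 + 6 \cdot 0 \left(- \frac{1}{21}\right)\right) + \frac{345}{-125}\right) \left(-215\right) = \left(\left(-3 + 0 + 0\right) + 345 \left(- \frac{1}{125}\right)\right) \left(-215\right) = \left(-3 - \frac{69}{25}\right) \left(-215\right) = \left(- \frac{144}{25}\right) \left(-215\right) = \frac{6192}{5}$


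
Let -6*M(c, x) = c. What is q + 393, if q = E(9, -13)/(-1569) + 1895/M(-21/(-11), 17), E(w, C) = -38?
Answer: -61095025/10983 ≈ -5562.7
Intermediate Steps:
M(c, x) = -c/6
q = -65411344/10983 (q = -38/(-1569) + 1895/((-(-7)/(2*(-11)))) = -38*(-1/1569) + 1895/((-(-7)*(-1)/(2*11))) = 38/1569 + 1895/((-⅙*21/11)) = 38/1569 + 1895/(-7/22) = 38/1569 + 1895*(-22/7) = 38/1569 - 41690/7 = -65411344/10983 ≈ -5955.7)
q + 393 = -65411344/10983 + 393 = -61095025/10983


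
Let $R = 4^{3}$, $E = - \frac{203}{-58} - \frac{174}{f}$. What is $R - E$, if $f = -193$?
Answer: $\frac{23005}{386} \approx 59.598$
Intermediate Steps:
$E = \frac{1699}{386}$ ($E = - \frac{203}{-58} - \frac{174}{-193} = \left(-203\right) \left(- \frac{1}{58}\right) - - \frac{174}{193} = \frac{7}{2} + \frac{174}{193} = \frac{1699}{386} \approx 4.4016$)
$R = 64$
$R - E = 64 - \frac{1699}{386} = \frac{23005}{386}$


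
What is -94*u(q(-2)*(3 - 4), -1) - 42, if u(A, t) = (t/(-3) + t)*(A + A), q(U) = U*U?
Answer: -1630/3 ≈ -543.33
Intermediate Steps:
q(U) = U²
u(A, t) = 4*A*t/3 (u(A, t) = (t*(-⅓) + t)*(2*A) = (-t/3 + t)*(2*A) = (2*t/3)*(2*A) = 4*A*t/3)
-94*u(q(-2)*(3 - 4), -1) - 42 = -376*(-2)²*(3 - 4)*(-1)/3 - 42 = -376*4*(-1)*(-1)/3 - 42 = -376*(-4)*(-1)/3 - 42 = -94*16/3 - 42 = -1504/3 - 42 = -1630/3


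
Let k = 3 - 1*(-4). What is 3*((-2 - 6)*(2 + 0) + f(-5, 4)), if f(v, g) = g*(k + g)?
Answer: 84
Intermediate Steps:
k = 7 (k = 3 + 4 = 7)
f(v, g) = g*(7 + g)
3*((-2 - 6)*(2 + 0) + f(-5, 4)) = 3*((-2 - 6)*(2 + 0) + 4*(7 + 4)) = 3*(-8*2 + 4*11) = 3*(-16 + 44) = 3*28 = 84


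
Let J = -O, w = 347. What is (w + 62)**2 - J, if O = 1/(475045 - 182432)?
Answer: 48948595254/292613 ≈ 1.6728e+5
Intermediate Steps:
O = 1/292613 ≈ 3.4175e-6
J = -1/292613 (J = -1*1/292613 = -1/292613 ≈ -3.4175e-6)
(w + 62)**2 - J = (347 + 62)**2 - 1*(-1/292613) = 409**2 + 1/292613 = 167281 + 1/292613 = 48948595254/292613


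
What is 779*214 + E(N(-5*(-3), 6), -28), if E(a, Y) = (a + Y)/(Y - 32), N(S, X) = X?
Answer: 5001191/30 ≈ 1.6671e+5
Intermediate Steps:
E(a, Y) = (Y + a)/(-32 + Y)
779*214 + E(N(-5*(-3), 6), -28) = 779*214 + (-28 + 6)/(-32 - 28) = 166706 - 22/(-60) = 166706 - 1/60*(-22) = 166706 + 11/30 = 5001191/30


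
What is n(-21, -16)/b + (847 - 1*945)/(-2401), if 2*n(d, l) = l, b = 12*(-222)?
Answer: 715/16317 ≈ 0.043819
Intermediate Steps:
b = -2664
n(d, l) = l/2
n(-21, -16)/b + (847 - 1*945)/(-2401) = ((½)*(-16))/(-2664) + (847 - 1*945)/(-2401) = -8*(-1/2664) + (847 - 945)*(-1/2401) = 1/333 - 98*(-1/2401) = 1/333 + 2/49 = 715/16317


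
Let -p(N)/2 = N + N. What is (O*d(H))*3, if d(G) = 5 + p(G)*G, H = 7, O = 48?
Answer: -27504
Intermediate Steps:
p(N) = -4*N (p(N) = -2*(N + N) = -4*N)
d(G) = 5 - 4*G² (d(G) = 5 + (-4*G)*G = 5 - 4*G²)
(O*d(H))*3 = (48*(5 - 4*7²))*3 = (48*(5 - 4*49))*3 = (48*(5 - 196))*3 = (48*(-191))*3 = -9168*3 = -27504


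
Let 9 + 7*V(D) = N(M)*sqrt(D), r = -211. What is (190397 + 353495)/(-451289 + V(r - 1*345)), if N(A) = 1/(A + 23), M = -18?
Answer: -75170035173800/62371769856539 - 9518110*I*sqrt(139)/62371769856539 ≈ -1.2052 - 1.7992e-6*I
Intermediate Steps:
N(A) = 1/(23 + A)
V(D) = -9/7 + sqrt(D)/35 (V(D) = -9/7 + (sqrt(D)/(23 - 18))/7 = -9/7 + (sqrt(D)/5)/7 = -9/7 + sqrt(D)/35)
(190397 + 353495)/(-451289 + V(r - 1*345)) = (190397 + 353495)/(-451289 + (-9/7 + sqrt(-211 - 1*345)/35)) = 543892/(-451289 + (-9/7 + sqrt(-211 - 345)/35)) = 543892/(-451289 + (-9/7 + sqrt(-556)/35)) = 543892/(-451289 + (-9/7 + (2*I*sqrt(139))/35)) = 543892/(-451289 + (-9/7 + 2*I*sqrt(139)/35)) = 543892/(-3159032/7 + 2*I*sqrt(139)/35)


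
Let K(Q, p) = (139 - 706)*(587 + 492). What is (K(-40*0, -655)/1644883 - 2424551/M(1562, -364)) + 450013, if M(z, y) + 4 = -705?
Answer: 528802750997907/1166222047 ≈ 4.5343e+5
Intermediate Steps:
M(z, y) = -709 (M(z, y) = -4 - 705 = -709)
K(Q, p) = -611793 (K(Q, p) = -567*1079 = -611793)
(K(-40*0, -655)/1644883 - 2424551/M(1562, -364)) + 450013 = (-611793/1644883 - 2424551/(-709)) + 450013 = (-611793*1/1644883 - 2424551*(-1/709)) + 450013 = (-611793/1644883 + 2424551/709) + 450013 = 3987668961296/1166222047 + 450013 = 528802750997907/1166222047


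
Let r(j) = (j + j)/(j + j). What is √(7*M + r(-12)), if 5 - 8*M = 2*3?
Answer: √2/4 ≈ 0.35355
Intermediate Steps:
M = -⅛ (M = 5/8 - 3/4 = 5/8 - ⅛*6 = 5/8 - ¾ = -⅛ ≈ -0.12500)
r(j) = 1 (r(j) = (2*j)/((2*j)) = (2*j)*(1/(2*j)) = 1)
√(7*M + r(-12)) = √(7*(-⅛) + 1) = √(-7/8 + 1) = √(⅛) = √2/4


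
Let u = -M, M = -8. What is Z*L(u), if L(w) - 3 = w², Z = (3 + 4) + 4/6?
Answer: 1541/3 ≈ 513.67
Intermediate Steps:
u = 8 (u = -1*(-8) = 8)
Z = 23/3 (Z = 7 + 4*(⅙) = 7 + ⅔ = 23/3 ≈ 7.6667)
L(w) = 3 + w²
Z*L(u) = 23*(3 + 8²)/3 = 23*(3 + 64)/3 = (23/3)*67 = 1541/3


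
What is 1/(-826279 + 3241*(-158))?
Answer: -1/1338357 ≈ -7.4718e-7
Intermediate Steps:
1/(-826279 + 3241*(-158)) = 1/(-826279 - 512078) = 1/(-1338357) = -1/1338357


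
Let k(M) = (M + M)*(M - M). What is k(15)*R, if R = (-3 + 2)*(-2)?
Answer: 0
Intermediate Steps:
k(M) = 0 (k(M) = (2*M)*0 = 0)
R = 2 (R = -1*(-2) = 2)
k(15)*R = 0*2 = 0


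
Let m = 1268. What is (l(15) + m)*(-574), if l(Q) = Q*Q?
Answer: -856982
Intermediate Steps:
l(Q) = Q**2
(l(15) + m)*(-574) = (15**2 + 1268)*(-574) = (225 + 1268)*(-574) = 1493*(-574) = -856982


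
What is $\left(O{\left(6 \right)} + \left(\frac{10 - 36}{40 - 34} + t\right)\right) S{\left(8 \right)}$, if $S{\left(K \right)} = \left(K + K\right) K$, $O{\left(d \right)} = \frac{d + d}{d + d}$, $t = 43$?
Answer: $\frac{15232}{3} \approx 5077.3$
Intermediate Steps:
$O{\left(d \right)} = 1$ ($O{\left(d \right)} = \frac{2 d}{2 d} = 2 d \frac{1}{2 d} = 1$)
$S{\left(K \right)} = 2 K^{2}$ ($S{\left(K \right)} = 2 K K = 2 K^{2}$)
$\left(O{\left(6 \right)} + \left(\frac{10 - 36}{40 - 34} + t\right)\right) S{\left(8 \right)} = \left(1 + \left(\frac{10 - 36}{40 - 34} + 43\right)\right) 2 \cdot 8^{2} = \left(1 + \left(- \frac{26}{6} + 43\right)\right) 2 \cdot 64 = \left(1 + \left(\left(-26\right) \frac{1}{6} + 43\right)\right) 128 = \left(1 + \left(- \frac{13}{3} + 43\right)\right) 128 = \left(1 + \frac{116}{3}\right) 128 = \frac{119}{3} \cdot 128 = \frac{15232}{3}$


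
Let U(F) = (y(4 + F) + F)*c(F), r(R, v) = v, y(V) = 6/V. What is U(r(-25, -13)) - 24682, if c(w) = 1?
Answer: -74087/3 ≈ -24696.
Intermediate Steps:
U(F) = F + 6/(4 + F) (U(F) = (6/(4 + F) + F)*1 = (F + 6/(4 + F))*1 = F + 6/(4 + F))
U(r(-25, -13)) - 24682 = (6 - 13*(4 - 13))/(4 - 13) - 24682 = (6 - 13*(-9))/(-9) - 24682 = -(6 + 117)/9 - 24682 = -⅑*123 - 24682 = -41/3 - 24682 = -74087/3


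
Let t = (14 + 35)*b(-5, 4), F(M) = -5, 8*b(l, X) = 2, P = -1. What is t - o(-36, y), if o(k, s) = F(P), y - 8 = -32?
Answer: 69/4 ≈ 17.250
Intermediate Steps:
y = -24 (y = 8 - 32 = -24)
b(l, X) = ¼ (b(l, X) = (⅛)*2 = ¼)
o(k, s) = -5
t = 49/4 (t = (14 + 35)*(¼) = 49*(¼) = 49/4 ≈ 12.250)
t - o(-36, y) = 49/4 - 1*(-5) = 49/4 + 5 = 69/4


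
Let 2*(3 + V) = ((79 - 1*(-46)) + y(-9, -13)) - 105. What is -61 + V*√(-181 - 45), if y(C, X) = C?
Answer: -61 + 5*I*√226/2 ≈ -61.0 + 37.583*I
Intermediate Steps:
V = 5/2 (V = -3 + (((79 - 1*(-46)) - 9) - 105)/2 = -3 + (((79 + 46) - 9) - 105)/2 = -3 + ((125 - 9) - 105)/2 = -3 + (116 - 105)/2 = -3 + (½)*11 = -3 + 11/2 = 5/2 ≈ 2.5000)
-61 + V*√(-181 - 45) = -61 + 5*√(-181 - 45)/2 = -61 + 5*√(-226)/2 = -61 + 5*(I*√226)/2 = -61 + 5*I*√226/2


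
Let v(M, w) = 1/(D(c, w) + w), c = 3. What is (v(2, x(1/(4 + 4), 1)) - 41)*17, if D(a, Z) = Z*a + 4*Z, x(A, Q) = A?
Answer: -680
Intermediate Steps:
D(a, Z) = 4*Z + Z*a
v(M, w) = 1/(8*w) (v(M, w) = 1/(w*(4 + 3) + w) = 1/(w*7 + w) = 1/(7*w + w) = 1/(8*w))
(v(2, x(1/(4 + 4), 1)) - 41)*17 = (1/(8*(1/(4 + 4))) - 41)*17 = (1/(8*(1/8)) - 41)*17 = (1/(8*(⅛)) - 41)*17 = ((⅛)*8 - 41)*17 = (1 - 41)*17 = -40*17 = -680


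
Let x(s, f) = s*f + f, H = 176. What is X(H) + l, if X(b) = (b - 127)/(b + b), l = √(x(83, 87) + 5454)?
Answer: 49/352 + 3*√1418 ≈ 113.11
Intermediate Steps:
x(s, f) = f + f*s (x(s, f) = f*s + f = f + f*s)
l = 3*√1418 (l = √(87*(1 + 83) + 5454) = √(87*84 + 5454) = √(7308 + 5454) = √12762 = 3*√1418 ≈ 112.97)
X(b) = (-127 + b)/(2*b) (X(b) = (-127 + b)/((2*b)) = (-127 + b)*(1/(2*b)) = (-127 + b)/(2*b))
X(H) + l = (½)*(-127 + 176)/176 + 3*√1418 = (½)*(1/176)*49 + 3*√1418 = 49/352 + 3*√1418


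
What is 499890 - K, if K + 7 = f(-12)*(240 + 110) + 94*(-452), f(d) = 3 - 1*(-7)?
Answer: 538885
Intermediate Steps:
f(d) = 10 (f(d) = 3 + 7 = 10)
K = -38995 (K = -7 + (10*(240 + 110) + 94*(-452)) = -7 + (10*350 - 42488) = -7 + (3500 - 42488) = -7 - 38988 = -38995)
499890 - K = 499890 - 1*(-38995) = 499890 + 38995 = 538885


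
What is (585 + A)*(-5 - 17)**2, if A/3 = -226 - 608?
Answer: -927828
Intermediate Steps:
A = -2502 (A = 3*(-226 - 608) = 3*(-834) = -2502)
(585 + A)*(-5 - 17)**2 = (585 - 2502)*(-5 - 17)**2 = -1917*(-22)**2 = -1917*484 = -927828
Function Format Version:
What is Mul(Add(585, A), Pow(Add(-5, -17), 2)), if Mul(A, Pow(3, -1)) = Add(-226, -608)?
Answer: -927828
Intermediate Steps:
A = -2502 (A = Mul(3, Add(-226, -608)) = Mul(3, -834) = -2502)
Mul(Add(585, A), Pow(Add(-5, -17), 2)) = Mul(Add(585, -2502), Pow(Add(-5, -17), 2)) = Mul(-1917, Pow(-22, 2)) = Mul(-1917, 484) = -927828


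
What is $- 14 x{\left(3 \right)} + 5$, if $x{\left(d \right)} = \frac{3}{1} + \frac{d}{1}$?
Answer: $-79$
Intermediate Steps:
$x{\left(d \right)} = 3 + d$ ($x{\left(d \right)} = 3 \cdot 1 + d 1 = 3 + d$)
$- 14 x{\left(3 \right)} + 5 = - 14 \left(3 + 3\right) + 5 = \left(-14\right) 6 + 5 = -84 + 5 = -79$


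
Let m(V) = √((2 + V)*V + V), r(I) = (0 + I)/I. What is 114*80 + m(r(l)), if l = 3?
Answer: 9122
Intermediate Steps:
r(I) = 1 (r(I) = I/I = 1)
m(V) = √(V + V*(2 + V)) (m(V) = √(V*(2 + V) + V) = √(V + V*(2 + V)))
114*80 + m(r(l)) = 114*80 + √(1*(3 + 1)) = 9120 + √(1*4) = 9120 + √4 = 9120 + 2 = 9122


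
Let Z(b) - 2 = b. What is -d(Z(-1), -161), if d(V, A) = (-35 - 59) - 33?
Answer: 127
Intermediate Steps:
Z(b) = 2 + b
d(V, A) = -127 (d(V, A) = -94 - 33 = -127)
-d(Z(-1), -161) = -1*(-127) = 127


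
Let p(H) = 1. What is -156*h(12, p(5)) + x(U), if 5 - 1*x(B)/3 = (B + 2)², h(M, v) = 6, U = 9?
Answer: -1284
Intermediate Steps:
x(B) = 15 - 3*(2 + B)² (x(B) = 15 - 3*(B + 2)² = 15 - 3*(2 + B)²)
-156*h(12, p(5)) + x(U) = -156*6 + (15 - 3*(2 + 9)²) = -936 + (15 - 3*11²) = -936 + (15 - 3*121) = -936 + (15 - 363) = -936 - 348 = -1284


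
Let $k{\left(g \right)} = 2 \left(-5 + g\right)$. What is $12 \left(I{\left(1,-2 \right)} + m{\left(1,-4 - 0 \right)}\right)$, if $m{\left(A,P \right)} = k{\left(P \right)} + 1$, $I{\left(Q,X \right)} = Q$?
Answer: $-192$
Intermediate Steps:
$k{\left(g \right)} = -10 + 2 g$
$m{\left(A,P \right)} = -9 + 2 P$ ($m{\left(A,P \right)} = \left(-10 + 2 P\right) + 1 = -9 + 2 P$)
$12 \left(I{\left(1,-2 \right)} + m{\left(1,-4 - 0 \right)}\right) = 12 \left(1 - \left(9 - 2 \left(-4 - 0\right)\right)\right) = 12 \left(1 - \left(9 - 2 \left(-4 + 0\right)\right)\right) = 12 \left(1 + \left(-9 + 2 \left(-4\right)\right)\right) = 12 \left(1 - 17\right) = 12 \left(-16\right) = -192$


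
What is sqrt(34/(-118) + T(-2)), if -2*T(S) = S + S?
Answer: sqrt(5959)/59 ≈ 1.3084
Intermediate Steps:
T(S) = -S (T(S) = -(S + S)/2 = -S)
sqrt(34/(-118) + T(-2)) = sqrt(34/(-118) - 1*(-2)) = sqrt(34*(-1/118) + 2) = sqrt(-17/59 + 2) = sqrt(101/59) = sqrt(5959)/59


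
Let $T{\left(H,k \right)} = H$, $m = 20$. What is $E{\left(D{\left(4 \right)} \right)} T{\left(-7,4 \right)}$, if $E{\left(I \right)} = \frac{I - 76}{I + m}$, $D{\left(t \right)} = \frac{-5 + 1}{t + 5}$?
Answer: $\frac{301}{11} \approx 27.364$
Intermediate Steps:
$D{\left(t \right)} = - \frac{4}{5 + t}$
$E{\left(I \right)} = \frac{-76 + I}{20 + I}$ ($E{\left(I \right)} = \frac{I - 76}{I + 20} = \frac{-76 + I}{20 + I}$)
$E{\left(D{\left(4 \right)} \right)} T{\left(-7,4 \right)} = \frac{-76 - \frac{4}{5 + 4}}{20 - \frac{4}{5 + 4}} \left(-7\right) = \frac{-76 - \frac{4}{9}}{20 - \frac{4}{9}} \left(-7\right) = \frac{1}{\frac{176}{9}} \left(- \frac{688}{9}\right) \left(-7\right) = \frac{9}{176} \left(- \frac{688}{9}\right) \left(-7\right) = \left(- \frac{43}{11}\right) \left(-7\right) = \frac{301}{11}$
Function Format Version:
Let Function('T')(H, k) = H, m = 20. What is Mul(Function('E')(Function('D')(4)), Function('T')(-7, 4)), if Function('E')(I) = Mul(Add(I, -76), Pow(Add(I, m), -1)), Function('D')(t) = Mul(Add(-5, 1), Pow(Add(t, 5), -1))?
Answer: Rational(301, 11) ≈ 27.364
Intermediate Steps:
Function('D')(t) = Mul(-4, Pow(Add(5, t), -1))
Function('E')(I) = Mul(Pow(Add(20, I), -1), Add(-76, I)) (Function('E')(I) = Mul(Add(I, -76), Pow(Add(I, 20), -1)) = Mul(Add(-76, I), Pow(Add(20, I), -1)) = Mul(Pow(Add(20, I), -1), Add(-76, I)))
Mul(Function('E')(Function('D')(4)), Function('T')(-7, 4)) = Mul(Mul(Pow(Add(20, Mul(-4, Pow(Add(5, 4), -1))), -1), Add(-76, Mul(-4, Pow(Add(5, 4), -1)))), -7) = Mul(Mul(Pow(Add(20, Mul(-4, Pow(9, -1))), -1), Add(-76, Mul(-4, Pow(9, -1)))), -7) = Mul(Mul(Pow(Add(20, Mul(-4, Rational(1, 9))), -1), Add(-76, Mul(-4, Rational(1, 9)))), -7) = Mul(Mul(Pow(Add(20, Rational(-4, 9)), -1), Add(-76, Rational(-4, 9))), -7) = Mul(Mul(Pow(Rational(176, 9), -1), Rational(-688, 9)), -7) = Mul(Mul(Rational(9, 176), Rational(-688, 9)), -7) = Mul(Rational(-43, 11), -7) = Rational(301, 11)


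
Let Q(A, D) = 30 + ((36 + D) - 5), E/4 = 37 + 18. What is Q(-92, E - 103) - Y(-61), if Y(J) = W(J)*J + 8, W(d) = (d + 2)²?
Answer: 212511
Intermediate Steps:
E = 220 (E = 4*(37 + 18) = 4*55 = 220)
W(d) = (2 + d)²
Q(A, D) = 61 + D (Q(A, D) = 30 + (31 + D) = 61 + D)
Y(J) = 8 + J*(2 + J)² (Y(J) = (2 + J)²*J + 8 = J*(2 + J)² + 8 = 8 + J*(2 + J)²)
Q(-92, E - 103) - Y(-61) = (61 + (220 - 103)) - (8 - 61*(2 - 61)²) = (61 + 117) - (8 - 61*(-59)²) = 178 - (8 - 61*3481) = 178 - (8 - 212341) = 178 - 1*(-212333) = 178 + 212333 = 212511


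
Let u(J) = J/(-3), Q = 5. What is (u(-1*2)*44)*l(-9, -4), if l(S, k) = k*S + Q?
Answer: 3608/3 ≈ 1202.7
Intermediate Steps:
u(J) = -J/3 (u(J) = J*(-⅓) = -J/3)
l(S, k) = 5 + S*k (l(S, k) = k*S + 5 = S*k + 5 = 5 + S*k)
(u(-1*2)*44)*l(-9, -4) = (-(-1)*2/3*44)*(5 - 9*(-4)) = (-⅓*(-2)*44)*(5 + 36) = ((⅔)*44)*41 = (88/3)*41 = 3608/3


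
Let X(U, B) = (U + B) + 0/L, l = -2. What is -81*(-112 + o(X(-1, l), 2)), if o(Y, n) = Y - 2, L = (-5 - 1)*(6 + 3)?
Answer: 9477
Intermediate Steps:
L = -54 (L = -6*9 = -54)
X(U, B) = B + U (X(U, B) = (U + B) + 0/(-54) = (B + U) + 0*(-1/54) = (B + U) + 0 = B + U)
o(Y, n) = -2 + Y
-81*(-112 + o(X(-1, l), 2)) = -81*(-112 + (-2 + (-2 - 1))) = -81*(-112 + (-2 - 3)) = -81*(-112 - 5) = -81*(-117) = 9477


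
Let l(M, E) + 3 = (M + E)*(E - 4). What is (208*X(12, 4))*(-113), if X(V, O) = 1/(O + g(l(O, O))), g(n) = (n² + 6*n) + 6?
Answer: -23504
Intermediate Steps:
l(M, E) = -3 + (-4 + E)*(E + M) (l(M, E) = -3 + (M + E)*(E - 4) = -3 + (E + M)*(-4 + E) = -3 + (-4 + E)*(E + M))
g(n) = 6 + n² + 6*n
X(V, O) = 1/(-12 + (-3 - 8*O + 2*O²)² - 47*O + 12*O²) (X(V, O) = 1/(O + (6 + (-3 + O² - 4*O - 4*O + O*O)² + 6*(-3 + O² - 4*O - 4*O + O*O))) = 1/(O + (6 + (-3 + O² - 4*O - 4*O + O²)² + 6*(-3 + O² - 4*O - 4*O + O²))) = 1/(O + (6 + (-3 - 8*O + 2*O²)² + 6*(-3 - 8*O + 2*O²))) = 1/(O + (6 + (-3 - 8*O + 2*O²)² + (-18 - 48*O + 12*O²))) = 1/(O + (-12 + (-3 - 8*O + 2*O²)² - 48*O + 12*O²)) = 1/(-12 + (-3 - 8*O + 2*O²)² - 47*O + 12*O²))
(208*X(12, 4))*(-113) = (208/(-3 + 4 - 32*4³ + 4*4⁴ + 64*4²))*(-113) = (208/(-3 + 4 - 32*64 + 4*256 + 64*16))*(-113) = (208/(-3 + 4 - 2048 + 1024 + 1024))*(-113) = (208/1)*(-113) = (208*1)*(-113) = 208*(-113) = -23504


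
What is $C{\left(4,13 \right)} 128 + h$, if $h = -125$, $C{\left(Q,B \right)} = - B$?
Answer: $-1789$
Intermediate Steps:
$C{\left(4,13 \right)} 128 + h = \left(-1\right) 13 \cdot 128 - 125 = \left(-13\right) 128 - 125 = -1664 - 125 = -1789$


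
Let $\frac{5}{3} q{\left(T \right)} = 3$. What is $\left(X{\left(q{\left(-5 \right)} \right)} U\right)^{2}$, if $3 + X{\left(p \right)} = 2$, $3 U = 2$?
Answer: $\frac{4}{9} \approx 0.44444$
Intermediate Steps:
$U = \frac{2}{3}$ ($U = \frac{1}{3} \cdot 2 = \frac{2}{3} \approx 0.66667$)
$q{\left(T \right)} = \frac{9}{5}$ ($q{\left(T \right)} = \frac{3}{5} \cdot 3 = \frac{9}{5}$)
$X{\left(p \right)} = -1$ ($X{\left(p \right)} = -3 + 2 = -1$)
$\left(X{\left(q{\left(-5 \right)} \right)} U\right)^{2} = \left(\left(-1\right) \frac{2}{3}\right)^{2} = \left(- \frac{2}{3}\right)^{2} = \frac{4}{9}$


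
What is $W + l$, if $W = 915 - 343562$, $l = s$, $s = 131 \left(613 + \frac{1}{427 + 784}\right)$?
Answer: $- \frac{317698453}{1211} \approx -2.6234 \cdot 10^{5}$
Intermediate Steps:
$s = \frac{97247064}{1211}$ ($s = 131 \left(613 + \frac{1}{1211}\right) = 131 \cdot \frac{742344}{1211} = \frac{97247064}{1211} \approx 80303.0$)
$l = \frac{97247064}{1211} \approx 80303.0$
$W = -342647$ ($W = 915 - 343562 = -342647$)
$W + l = -342647 + \frac{97247064}{1211} = - \frac{317698453}{1211}$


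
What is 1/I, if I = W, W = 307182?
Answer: 1/307182 ≈ 3.2554e-6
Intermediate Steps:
I = 307182
1/I = 1/307182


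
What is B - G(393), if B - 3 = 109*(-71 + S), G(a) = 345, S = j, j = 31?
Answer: -4702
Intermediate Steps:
S = 31
B = -4357 (B = 3 + 109*(-71 + 31) = 3 + 109*(-40) = 3 - 4360 = -4357)
B - G(393) = -4357 - 1*345 = -4357 - 345 = -4702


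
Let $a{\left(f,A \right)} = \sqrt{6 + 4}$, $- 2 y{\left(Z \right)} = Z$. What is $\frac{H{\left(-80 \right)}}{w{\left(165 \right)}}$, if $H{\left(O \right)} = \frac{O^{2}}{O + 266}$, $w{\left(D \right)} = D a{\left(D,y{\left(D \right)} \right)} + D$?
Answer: $- \frac{640}{27621} + \frac{640 \sqrt{10}}{27621} \approx 0.050102$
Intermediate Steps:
$y{\left(Z \right)} = - \frac{Z}{2}$
$a{\left(f,A \right)} = \sqrt{10}$
$w{\left(D \right)} = D + D \sqrt{10}$ ($w{\left(D \right)} = D \sqrt{10} + D = D + D \sqrt{10}$)
$H{\left(O \right)} = \frac{O^{2}}{266 + O}$
$\frac{H{\left(-80 \right)}}{w{\left(165 \right)}} = \frac{\left(-80\right)^{2} \frac{1}{266 - 80}}{165 \left(1 + \sqrt{10}\right)} = \frac{6400 \cdot \frac{1}{186}}{165 + 165 \sqrt{10}} = \frac{3200}{93 \left(165 + 165 \sqrt{10}\right)}$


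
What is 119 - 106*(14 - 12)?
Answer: -93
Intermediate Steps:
119 - 106*(14 - 12) = 119 - 106*2 = 119 - 212 = -93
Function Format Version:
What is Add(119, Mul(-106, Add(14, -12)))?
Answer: -93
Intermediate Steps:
Add(119, Mul(-106, Add(14, -12))) = Add(119, Mul(-106, 2)) = Add(119, -212) = -93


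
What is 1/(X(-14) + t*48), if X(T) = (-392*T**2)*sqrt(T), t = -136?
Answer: I/(32*(-204*I + 2401*sqrt(14))) ≈ -7.8948e-8 + 3.4767e-6*I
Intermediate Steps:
X(T) = -392*T**(5/2)
1/(X(-14) + t*48) = 1/(-76832*I*sqrt(14) - 136*48) = 1/(-76832*I*sqrt(14) - 6528) = 1/(-6528 - 76832*I*sqrt(14))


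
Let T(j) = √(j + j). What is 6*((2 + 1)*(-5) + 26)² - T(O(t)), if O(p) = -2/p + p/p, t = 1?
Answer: 726 - I*√2 ≈ 726.0 - 1.4142*I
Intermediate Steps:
O(p) = 1 - 2/p (O(p) = -2/p + 1 = 1 - 2/p)
T(j) = √2*√j (T(j) = √(2*j) = √2*√j)
6*((2 + 1)*(-5) + 26)² - T(O(t)) = 6*((2 + 1)*(-5) + 26)² - √2*√((-2 + 1)/1) = 6*(3*(-5) + 26)² - √2*√(1*(-1)) = 6*(-15 + 26)² - √2*√(-1) = 6*11² - √2*I = 6*121 - I*√2 = 726 - I*√2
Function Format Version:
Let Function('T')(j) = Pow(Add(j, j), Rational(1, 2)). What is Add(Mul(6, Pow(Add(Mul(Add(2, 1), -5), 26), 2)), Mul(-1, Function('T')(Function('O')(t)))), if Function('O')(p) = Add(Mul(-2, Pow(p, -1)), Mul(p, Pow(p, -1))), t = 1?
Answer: Add(726, Mul(-1, I, Pow(2, Rational(1, 2)))) ≈ Add(726.00, Mul(-1.4142, I))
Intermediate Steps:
Function('O')(p) = Add(1, Mul(-2, Pow(p, -1))) (Function('O')(p) = Add(Mul(-2, Pow(p, -1)), 1) = Add(1, Mul(-2, Pow(p, -1))))
Function('T')(j) = Mul(Pow(2, Rational(1, 2)), Pow(j, Rational(1, 2))) (Function('T')(j) = Pow(Mul(2, j), Rational(1, 2)) = Mul(Pow(2, Rational(1, 2)), Pow(j, Rational(1, 2))))
Add(Mul(6, Pow(Add(Mul(Add(2, 1), -5), 26), 2)), Mul(-1, Function('T')(Function('O')(t)))) = Add(Mul(6, Pow(Add(Mul(Add(2, 1), -5), 26), 2)), Mul(-1, Mul(Pow(2, Rational(1, 2)), Pow(Mul(Pow(1, -1), Add(-2, 1)), Rational(1, 2))))) = Add(Mul(6, Pow(Add(Mul(3, -5), 26), 2)), Mul(-1, Mul(Pow(2, Rational(1, 2)), Pow(Mul(1, -1), Rational(1, 2))))) = Add(Mul(6, Pow(Add(-15, 26), 2)), Mul(-1, Mul(Pow(2, Rational(1, 2)), Pow(-1, Rational(1, 2))))) = Add(Mul(6, Pow(11, 2)), Mul(-1, Mul(Pow(2, Rational(1, 2)), I))) = Add(Mul(6, 121), Mul(-1, Mul(I, Pow(2, Rational(1, 2))))) = Add(726, Mul(-1, I, Pow(2, Rational(1, 2))))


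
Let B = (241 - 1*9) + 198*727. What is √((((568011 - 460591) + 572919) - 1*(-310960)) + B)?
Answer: 7*√23173 ≈ 1065.6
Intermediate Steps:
B = 144178 (B = (241 - 9) + 143946 = 232 + 143946 = 144178)
√((((568011 - 460591) + 572919) - 1*(-310960)) + B) = √((((568011 - 460591) + 572919) - 1*(-310960)) + 144178) = √(((107420 + 572919) + 310960) + 144178) = √((680339 + 310960) + 144178) = √(991299 + 144178) = √1135477 = 7*√23173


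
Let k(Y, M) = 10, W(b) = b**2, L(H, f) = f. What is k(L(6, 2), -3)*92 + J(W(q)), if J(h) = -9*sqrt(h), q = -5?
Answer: 875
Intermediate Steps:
k(L(6, 2), -3)*92 + J(W(q)) = 10*92 - 9*sqrt((-5)**2) = 920 - 9*sqrt(25) = 920 - 9*5 = 920 - 45 = 875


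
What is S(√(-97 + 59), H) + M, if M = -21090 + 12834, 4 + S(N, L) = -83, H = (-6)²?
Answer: -8343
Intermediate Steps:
H = 36
S(N, L) = -87 (S(N, L) = -4 - 83 = -87)
M = -8256
S(√(-97 + 59), H) + M = -87 - 8256 = -8343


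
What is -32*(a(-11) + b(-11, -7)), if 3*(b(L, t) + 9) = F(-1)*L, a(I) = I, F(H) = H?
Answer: 1568/3 ≈ 522.67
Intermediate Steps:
b(L, t) = -9 - L/3 (b(L, t) = -9 + (-L)/3 = -9 - L/3)
-32*(a(-11) + b(-11, -7)) = -32*(-11 + (-9 - ⅓*(-11))) = -32*(-11 + (-9 + 11/3)) = -32*(-11 - 16/3) = -32*(-49/3) = 1568/3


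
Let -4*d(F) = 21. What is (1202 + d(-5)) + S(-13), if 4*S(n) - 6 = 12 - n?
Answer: 2409/2 ≈ 1204.5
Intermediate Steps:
d(F) = -21/4 (d(F) = -¼*21 = -21/4)
S(n) = 9/2 - n/4 (S(n) = 3/2 + (12 - n)/4 = 3/2 + (3 - n/4) = 9/2 - n/4)
(1202 + d(-5)) + S(-13) = (1202 - 21/4) + (9/2 - ¼*(-13)) = 4787/4 + (9/2 + 13/4) = 4787/4 + 31/4 = 2409/2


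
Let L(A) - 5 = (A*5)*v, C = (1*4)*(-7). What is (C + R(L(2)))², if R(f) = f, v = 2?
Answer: 9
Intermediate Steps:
C = -28 (C = 4*(-7) = -28)
L(A) = 5 + 10*A (L(A) = 5 + (A*5)*2 = 5 + (5*A)*2 = 5 + 10*A)
(C + R(L(2)))² = (-28 + (5 + 10*2))² = (-28 + (5 + 20))² = (-28 + 25)² = (-3)² = 9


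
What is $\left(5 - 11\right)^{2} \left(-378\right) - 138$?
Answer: $-13746$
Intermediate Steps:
$\left(5 - 11\right)^{2} \left(-378\right) - 138 = \left(-6\right)^{2} \left(-378\right) - 138 = 36 \left(-378\right) - 138 = -13608 - 138 = -13746$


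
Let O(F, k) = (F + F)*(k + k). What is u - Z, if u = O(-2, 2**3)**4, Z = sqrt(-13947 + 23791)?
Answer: 16777216 - 2*sqrt(2461) ≈ 1.6777e+7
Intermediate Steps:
Z = 2*sqrt(2461) (Z = sqrt(9844) = 2*sqrt(2461) ≈ 99.217)
O(F, k) = 4*F*k (O(F, k) = (2*F)*(2*k) = 4*F*k)
u = 16777216 (u = (4*(-2)*2**3)**4 = (4*(-2)*8)**4 = (-64)**4 = 16777216)
u - Z = 16777216 - 2*sqrt(2461)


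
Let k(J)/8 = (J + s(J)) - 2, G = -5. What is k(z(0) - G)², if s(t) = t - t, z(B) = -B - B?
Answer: 576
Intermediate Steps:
z(B) = -2*B
s(t) = 0
k(J) = -16 + 8*J (k(J) = 8*((J + 0) - 2) = 8*(J - 2) = 8*(-2 + J) = -16 + 8*J)
k(z(0) - G)² = (-16 + 8*(-2*0 - 1*(-5)))² = (-16 + 8*(0 + 5))² = (-16 + 8*5)² = (-16 + 40)² = 24² = 576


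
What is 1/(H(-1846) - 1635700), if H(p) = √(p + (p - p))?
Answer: -817850/1337757245923 - I*√1846/2675514491846 ≈ -6.1136e-7 - 1.6059e-11*I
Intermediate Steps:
H(p) = √p (H(p) = √(p + 0) = √p)
1/(H(-1846) - 1635700) = 1/(√(-1846) - 1635700) = 1/(I*√1846 - 1635700) = 1/(-1635700 + I*√1846)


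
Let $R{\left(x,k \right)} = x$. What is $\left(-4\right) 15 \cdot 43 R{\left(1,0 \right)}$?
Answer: $-2580$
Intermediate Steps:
$\left(-4\right) 15 \cdot 43 R{\left(1,0 \right)} = \left(-4\right) 15 \cdot 43 \cdot 1 = \left(-60\right) 43 \cdot 1 = \left(-2580\right) 1 = -2580$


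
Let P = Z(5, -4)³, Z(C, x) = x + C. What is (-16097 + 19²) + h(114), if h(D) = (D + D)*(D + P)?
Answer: 10484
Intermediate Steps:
Z(C, x) = C + x
P = 1 (P = (5 - 4)³ = 1³ = 1)
h(D) = 2*D*(1 + D) (h(D) = (D + D)*(D + 1) = (2*D)*(1 + D) = 2*D*(1 + D))
(-16097 + 19²) + h(114) = (-16097 + 19²) + 2*114*(1 + 114) = (-16097 + 361) + 2*114*115 = -15736 + 26220 = 10484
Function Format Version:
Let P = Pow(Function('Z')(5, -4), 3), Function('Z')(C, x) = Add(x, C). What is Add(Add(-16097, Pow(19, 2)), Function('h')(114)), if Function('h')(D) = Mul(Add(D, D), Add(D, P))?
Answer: 10484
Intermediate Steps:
Function('Z')(C, x) = Add(C, x)
P = 1 (P = Pow(Add(5, -4), 3) = Pow(1, 3) = 1)
Function('h')(D) = Mul(2, D, Add(1, D)) (Function('h')(D) = Mul(Add(D, D), Add(D, 1)) = Mul(Mul(2, D), Add(1, D)) = Mul(2, D, Add(1, D)))
Add(Add(-16097, Pow(19, 2)), Function('h')(114)) = Add(Add(-16097, Pow(19, 2)), Mul(2, 114, Add(1, 114))) = Add(Add(-16097, 361), Mul(2, 114, 115)) = Add(-15736, 26220) = 10484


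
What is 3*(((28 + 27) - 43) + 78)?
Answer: 270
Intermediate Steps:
3*(((28 + 27) - 43) + 78) = 3*((55 - 43) + 78) = 3*(12 + 78) = 3*90 = 270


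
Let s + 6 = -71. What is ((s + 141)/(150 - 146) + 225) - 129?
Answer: 112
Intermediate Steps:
s = -77 (s = -6 - 71 = -77)
((s + 141)/(150 - 146) + 225) - 129 = ((-77 + 141)/(150 - 146) + 225) - 129 = (64/4 + 225) - 129 = (64*(¼) + 225) - 129 = (16 + 225) - 129 = 241 - 129 = 112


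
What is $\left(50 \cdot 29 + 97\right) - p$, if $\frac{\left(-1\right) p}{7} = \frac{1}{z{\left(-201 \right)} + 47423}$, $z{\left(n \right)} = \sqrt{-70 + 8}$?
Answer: $\frac{3479112045038}{2248940991} - \frac{7 i \sqrt{62}}{2248940991} \approx 1547.0 - 2.4508 \cdot 10^{-8} i$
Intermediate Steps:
$z{\left(n \right)} = i \sqrt{62}$ ($z{\left(n \right)} = \sqrt{-62} = i \sqrt{62}$)
$p = - \frac{7}{47423 + i \sqrt{62}}$ ($p = - \frac{7}{i \sqrt{62} + 47423} = - \frac{7}{47423 + i \sqrt{62}} \approx -0.00014761 + 2.4508 \cdot 10^{-8} i$)
$\left(50 \cdot 29 + 97\right) - p = \left(50 \cdot 29 + 97\right) - \left(- \frac{331961}{2248940991} + \frac{7 i \sqrt{62}}{2248940991}\right) = \left(1450 + 97\right) + \left(\frac{331961}{2248940991} - \frac{7 i \sqrt{62}}{2248940991}\right) = 1547 + \left(\frac{331961}{2248940991} - \frac{7 i \sqrt{62}}{2248940991}\right) = \frac{3479112045038}{2248940991} - \frac{7 i \sqrt{62}}{2248940991}$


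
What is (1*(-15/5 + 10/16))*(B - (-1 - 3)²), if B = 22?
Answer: -57/4 ≈ -14.250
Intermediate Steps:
(1*(-15/5 + 10/16))*(B - (-1 - 3)²) = (1*(-15/5 + 10/16))*(22 - (-1 - 3)²) = (1*(-15*⅕ + 10*(1/16)))*(22 - 1*(-4)²) = (1*(-3 + 5/8))*(22 - 1*16) = (1*(-19/8))*(22 - 16) = -19/8*6 = -57/4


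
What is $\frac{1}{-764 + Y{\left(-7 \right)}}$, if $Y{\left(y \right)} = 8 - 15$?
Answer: $- \frac{1}{771} \approx -0.001297$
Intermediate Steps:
$Y{\left(y \right)} = -7$
$\frac{1}{-764 + Y{\left(-7 \right)}} = \frac{1}{-764 - 7} = \frac{1}{-771} = - \frac{1}{771}$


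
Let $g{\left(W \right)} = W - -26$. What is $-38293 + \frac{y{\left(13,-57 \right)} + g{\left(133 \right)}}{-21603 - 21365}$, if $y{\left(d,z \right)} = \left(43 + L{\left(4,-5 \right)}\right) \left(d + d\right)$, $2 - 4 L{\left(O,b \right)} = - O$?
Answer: $- \frac{411343735}{10742} \approx -38293.0$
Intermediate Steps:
$L{\left(O,b \right)} = \frac{1}{2} + \frac{O}{4}$ ($L{\left(O,b \right)} = \frac{1}{2} - \frac{\left(-1\right) O}{4} = \frac{1}{2} + \frac{O}{4}$)
$g{\left(W \right)} = 26 + W$ ($g{\left(W \right)} = W + 26 = 26 + W$)
$y{\left(d,z \right)} = 89 d$ ($y{\left(d,z \right)} = \left(43 + \left(\frac{1}{2} + \frac{1}{4} \cdot 4\right)\right) \left(d + d\right) = \left(43 + \left(\frac{1}{2} + 1\right)\right) 2 d = \left(43 + \frac{3}{2}\right) 2 d = \frac{89 \cdot 2 d}{2} = 89 d$)
$-38293 + \frac{y{\left(13,-57 \right)} + g{\left(133 \right)}}{-21603 - 21365} = -38293 + \frac{89 \cdot 13 + \left(26 + 133\right)}{-21603 - 21365} = -38293 + \frac{1157 + 159}{-42968} = -38293 + 1316 \left(- \frac{1}{42968}\right) = -38293 - \frac{329}{10742} = - \frac{411343735}{10742}$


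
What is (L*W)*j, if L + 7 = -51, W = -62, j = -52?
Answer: -186992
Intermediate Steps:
L = -58 (L = -7 - 51 = -58)
(L*W)*j = -58*(-62)*(-52) = 3596*(-52) = -186992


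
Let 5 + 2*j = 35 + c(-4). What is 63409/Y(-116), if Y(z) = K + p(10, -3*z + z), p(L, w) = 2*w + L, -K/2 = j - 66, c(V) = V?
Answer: 63409/580 ≈ 109.33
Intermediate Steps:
j = 13 (j = -5/2 + (35 - 4)/2 = -5/2 + (1/2)*31 = -5/2 + 31/2 = 13)
K = 106 (K = -2*(13 - 66) = -2*(-53) = 106)
p(L, w) = L + 2*w
Y(z) = 116 - 4*z (Y(z) = 106 + (10 + 2*(-3*z + z)) = 106 + (10 + 2*(-2*z)) = 106 + (10 - 4*z) = 116 - 4*z)
63409/Y(-116) = 63409/(116 - 4*(-116)) = 63409/(116 + 464) = 63409/580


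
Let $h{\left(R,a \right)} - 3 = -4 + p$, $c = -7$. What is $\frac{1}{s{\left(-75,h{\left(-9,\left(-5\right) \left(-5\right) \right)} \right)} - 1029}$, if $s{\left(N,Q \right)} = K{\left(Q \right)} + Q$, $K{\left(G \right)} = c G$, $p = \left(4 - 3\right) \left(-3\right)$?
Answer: $- \frac{1}{1005} \approx -0.00099503$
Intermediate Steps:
$p = -3$ ($p = 1 \left(-3\right) = -3$)
$K{\left(G \right)} = - 7 G$
$h{\left(R,a \right)} = -4$ ($h{\left(R,a \right)} = 3 - 7 = -4$)
$s{\left(N,Q \right)} = - 6 Q$ ($s{\left(N,Q \right)} = - 7 Q + Q = - 6 Q$)
$\frac{1}{s{\left(-75,h{\left(-9,\left(-5\right) \left(-5\right) \right)} \right)} - 1029} = \frac{1}{\left(-6\right) \left(-4\right) - 1029} = \frac{1}{24 - 1029} = \frac{1}{-1005} = - \frac{1}{1005}$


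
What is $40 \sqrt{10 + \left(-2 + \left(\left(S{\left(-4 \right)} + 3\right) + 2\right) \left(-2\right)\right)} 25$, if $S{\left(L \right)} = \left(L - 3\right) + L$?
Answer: $2000 \sqrt{5} \approx 4472.1$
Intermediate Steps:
$S{\left(L \right)} = -3 + 2 L$ ($S{\left(L \right)} = \left(-3 + L\right) + L = -3 + 2 L$)
$40 \sqrt{10 + \left(-2 + \left(\left(S{\left(-4 \right)} + 3\right) + 2\right) \left(-2\right)\right)} 25 = 40 \sqrt{10 - \left(2 - \left(\left(\left(-3 + 2 \left(-4\right)\right) + 3\right) + 2\right) \left(-2\right)\right)} 25 = 40 \sqrt{10 - \left(2 - \left(\left(\left(-3 - 8\right) + 3\right) + 2\right) \left(-2\right)\right)} 25 = 40 \sqrt{10 - \left(2 - \left(\left(-11 + 3\right) + 2\right) \left(-2\right)\right)} 25 = 40 \sqrt{10 - \left(2 - \left(-8 + 2\right) \left(-2\right)\right)} 25 = 40 \sqrt{10 - -10} \cdot 25 = 40 \sqrt{10 + \left(-2 + 12\right)} 25 = 40 \sqrt{10 + 10} \cdot 25 = 40 \sqrt{20} \cdot 25 = 40 \cdot 2 \sqrt{5} \cdot 25 = 80 \sqrt{5} \cdot 25 = 2000 \sqrt{5}$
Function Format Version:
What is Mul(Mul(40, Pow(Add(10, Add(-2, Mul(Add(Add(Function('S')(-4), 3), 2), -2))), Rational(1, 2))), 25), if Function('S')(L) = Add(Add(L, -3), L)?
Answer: Mul(2000, Pow(5, Rational(1, 2))) ≈ 4472.1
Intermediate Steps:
Function('S')(L) = Add(-3, Mul(2, L)) (Function('S')(L) = Add(Add(-3, L), L) = Add(-3, Mul(2, L)))
Mul(Mul(40, Pow(Add(10, Add(-2, Mul(Add(Add(Function('S')(-4), 3), 2), -2))), Rational(1, 2))), 25) = Mul(Mul(40, Pow(Add(10, Add(-2, Mul(Add(Add(Add(-3, Mul(2, -4)), 3), 2), -2))), Rational(1, 2))), 25) = Mul(Mul(40, Pow(Add(10, Add(-2, Mul(Add(Add(Add(-3, -8), 3), 2), -2))), Rational(1, 2))), 25) = Mul(Mul(40, Pow(Add(10, Add(-2, Mul(Add(Add(-11, 3), 2), -2))), Rational(1, 2))), 25) = Mul(Mul(40, Pow(Add(10, Add(-2, Mul(Add(-8, 2), -2))), Rational(1, 2))), 25) = Mul(Mul(40, Pow(Add(10, Add(-2, Mul(-6, -2))), Rational(1, 2))), 25) = Mul(Mul(40, Pow(Add(10, Add(-2, 12)), Rational(1, 2))), 25) = Mul(Mul(40, Pow(Add(10, 10), Rational(1, 2))), 25) = Mul(Mul(40, Pow(20, Rational(1, 2))), 25) = Mul(Mul(40, Mul(2, Pow(5, Rational(1, 2)))), 25) = Mul(Mul(80, Pow(5, Rational(1, 2))), 25) = Mul(2000, Pow(5, Rational(1, 2)))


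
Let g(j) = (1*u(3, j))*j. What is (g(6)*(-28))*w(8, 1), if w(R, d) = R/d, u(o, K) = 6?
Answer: -8064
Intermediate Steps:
g(j) = 6*j (g(j) = (1*6)*j = 6*j)
(g(6)*(-28))*w(8, 1) = ((6*6)*(-28))*(8/1) = (36*(-28))*(8*1) = -1008*8 = -8064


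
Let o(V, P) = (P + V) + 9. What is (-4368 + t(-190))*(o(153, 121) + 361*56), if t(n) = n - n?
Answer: -89539632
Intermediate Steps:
o(V, P) = 9 + P + V
t(n) = 0
(-4368 + t(-190))*(o(153, 121) + 361*56) = (-4368 + 0)*((9 + 121 + 153) + 361*56) = -4368*(283 + 20216) = -4368*20499 = -89539632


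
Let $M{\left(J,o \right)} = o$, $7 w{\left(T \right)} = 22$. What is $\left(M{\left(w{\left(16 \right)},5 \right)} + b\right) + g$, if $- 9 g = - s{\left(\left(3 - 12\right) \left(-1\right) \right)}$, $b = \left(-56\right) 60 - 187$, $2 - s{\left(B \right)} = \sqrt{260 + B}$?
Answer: $- \frac{31876}{9} - \frac{\sqrt{269}}{9} \approx -3543.6$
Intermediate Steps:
$w{\left(T \right)} = \frac{22}{7}$ ($w{\left(T \right)} = \frac{1}{7} \cdot 22 = \frac{22}{7}$)
$s{\left(B \right)} = 2 - \sqrt{260 + B}$
$b = -3547$ ($b = -3360 - 187 = -3547$)
$g = \frac{2}{9} - \frac{\sqrt{269}}{9}$ ($g = - \frac{\left(-1\right) \left(2 - \sqrt{260 + \left(3 - 12\right) \left(-1\right)}\right)}{9} = - \frac{\left(-1\right) \left(2 - \sqrt{260 - -9}\right)}{9} = - \frac{\left(-1\right) \left(2 - \sqrt{260 + 9}\right)}{9} = - \frac{\left(-1\right) \left(2 - \sqrt{269}\right)}{9} = - \frac{-2 + \sqrt{269}}{9} = \frac{2}{9} - \frac{\sqrt{269}}{9} \approx -1.6001$)
$\left(M{\left(w{\left(16 \right)},5 \right)} + b\right) + g = \left(5 - 3547\right) + \left(\frac{2}{9} - \frac{\sqrt{269}}{9}\right) = -3542 + \left(\frac{2}{9} - \frac{\sqrt{269}}{9}\right) = - \frac{31876}{9} - \frac{\sqrt{269}}{9}$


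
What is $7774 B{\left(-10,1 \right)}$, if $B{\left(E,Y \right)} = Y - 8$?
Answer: $-54418$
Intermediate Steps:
$B{\left(E,Y \right)} = -8 + Y$
$7774 B{\left(-10,1 \right)} = 7774 \left(-8 + 1\right) = 7774 \left(-7\right) = -54418$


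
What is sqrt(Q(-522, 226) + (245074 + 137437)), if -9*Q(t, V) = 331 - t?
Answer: sqrt(3441746)/3 ≈ 618.40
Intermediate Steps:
Q(t, V) = -331/9 + t/9 (Q(t, V) = -(331 - t)/9 = -331/9 + t/9)
sqrt(Q(-522, 226) + (245074 + 137437)) = sqrt((-331/9 + (1/9)*(-522)) + (245074 + 137437)) = sqrt((-331/9 - 58) + 382511) = sqrt(-853/9 + 382511) = sqrt(3441746/9) = sqrt(3441746)/3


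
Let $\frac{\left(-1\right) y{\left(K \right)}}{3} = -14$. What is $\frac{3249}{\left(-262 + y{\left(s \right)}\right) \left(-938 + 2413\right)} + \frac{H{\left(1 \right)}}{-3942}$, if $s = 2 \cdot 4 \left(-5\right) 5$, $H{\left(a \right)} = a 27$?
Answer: $- \frac{399427}{23688500} \approx -0.016862$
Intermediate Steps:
$H{\left(a \right)} = 27 a$
$s = -200$ ($s = 8 \left(-5\right) 5 = \left(-40\right) 5 = -200$)
$y{\left(K \right)} = 42$ ($y{\left(K \right)} = \left(-3\right) \left(-14\right) = 42$)
$\frac{3249}{\left(-262 + y{\left(s \right)}\right) \left(-938 + 2413\right)} + \frac{H{\left(1 \right)}}{-3942} = \frac{3249}{\left(-262 + 42\right) \left(-938 + 2413\right)} + \frac{27 \cdot 1}{-3942} = \frac{3249}{\left(-220\right) 1475} + 27 \left(- \frac{1}{3942}\right) = \frac{3249}{-324500} - \frac{1}{146} = 3249 \left(- \frac{1}{324500}\right) - \frac{1}{146} = - \frac{3249}{324500} - \frac{1}{146} = - \frac{399427}{23688500}$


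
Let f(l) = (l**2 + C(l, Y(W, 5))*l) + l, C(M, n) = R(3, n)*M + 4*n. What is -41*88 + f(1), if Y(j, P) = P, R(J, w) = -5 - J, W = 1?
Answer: -3594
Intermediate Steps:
C(M, n) = -8*M + 4*n (C(M, n) = (-5 - 1*3)*M + 4*n = (-5 - 3)*M + 4*n = -8*M + 4*n)
f(l) = l + l**2 + l*(20 - 8*l) (f(l) = (l**2 + (-8*l + 4*5)*l) + l = (l**2 + (-8*l + 20)*l) + l = (l**2 + (20 - 8*l)*l) + l = (l**2 + l*(20 - 8*l)) + l = l + l**2 + l*(20 - 8*l))
-41*88 + f(1) = -41*88 + 7*1*(3 - 1*1) = -3608 + 7*1*(3 - 1) = -3608 + 7*1*2 = -3608 + 14 = -3594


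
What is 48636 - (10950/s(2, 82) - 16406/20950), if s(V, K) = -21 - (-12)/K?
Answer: 29353324021/597075 ≈ 49162.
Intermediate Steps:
s(V, K) = -21 + 12/K
48636 - (10950/s(2, 82) - 16406/20950) = 48636 - (10950/(-21 + 12/82) - 16406/20950) = 48636 - (10950/(-21 + 12*(1/82)) - 16406*1/20950) = 48636 - (10950/(-21 + 6/41) - 8203/10475) = 48636 - (10950/(-855/41) - 8203/10475) = 48636 - (10950*(-41/855) - 8203/10475) = 48636 - (-29930/57 - 8203/10475) = 48636 - 1*(-313984321/597075) = 48636 + 313984321/597075 = 29353324021/597075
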